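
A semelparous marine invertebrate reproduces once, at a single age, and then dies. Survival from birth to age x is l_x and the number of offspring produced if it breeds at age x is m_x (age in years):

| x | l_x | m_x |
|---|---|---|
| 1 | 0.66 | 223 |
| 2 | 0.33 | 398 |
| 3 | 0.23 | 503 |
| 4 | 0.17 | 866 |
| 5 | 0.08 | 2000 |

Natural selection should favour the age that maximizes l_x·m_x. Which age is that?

5

Expected offspring if breeding at age x = l_x × m_x:
  age 1: 0.66 × 223 = 147.180
  age 2: 0.33 × 398 = 131.340
  age 3: 0.23 × 503 = 115.690
  age 4: 0.17 × 866 = 147.220
  age 5: 0.08 × 2000 = 160.000
Maximum at age 5 (160.000).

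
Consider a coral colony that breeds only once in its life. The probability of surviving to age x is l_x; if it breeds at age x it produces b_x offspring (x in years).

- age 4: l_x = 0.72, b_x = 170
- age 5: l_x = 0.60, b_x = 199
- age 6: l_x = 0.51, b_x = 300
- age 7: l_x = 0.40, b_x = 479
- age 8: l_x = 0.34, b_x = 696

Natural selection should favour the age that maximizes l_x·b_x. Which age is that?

8

Expected offspring if breeding at age x = l_x × b_x:
  age 4: 0.72 × 170 = 122.400
  age 5: 0.60 × 199 = 119.400
  age 6: 0.51 × 300 = 153.000
  age 7: 0.40 × 479 = 191.600
  age 8: 0.34 × 696 = 236.640
Maximum at age 8 (236.640).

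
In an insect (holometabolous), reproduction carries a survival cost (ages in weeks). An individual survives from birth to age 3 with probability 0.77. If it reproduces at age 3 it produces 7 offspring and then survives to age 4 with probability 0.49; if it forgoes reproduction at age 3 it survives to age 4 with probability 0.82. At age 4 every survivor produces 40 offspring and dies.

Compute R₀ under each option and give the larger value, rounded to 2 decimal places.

25.26

breed at age 3: R₀ = 0.77 × (7 + 0.49 × 40) = 0.77 × 26.6000 = 20.4820
delay to age 4: R₀ = 0.77 × (0.82 × 40) = 0.77 × 32.8000 = 25.2560
Higher: delay to age 4 (25.2560).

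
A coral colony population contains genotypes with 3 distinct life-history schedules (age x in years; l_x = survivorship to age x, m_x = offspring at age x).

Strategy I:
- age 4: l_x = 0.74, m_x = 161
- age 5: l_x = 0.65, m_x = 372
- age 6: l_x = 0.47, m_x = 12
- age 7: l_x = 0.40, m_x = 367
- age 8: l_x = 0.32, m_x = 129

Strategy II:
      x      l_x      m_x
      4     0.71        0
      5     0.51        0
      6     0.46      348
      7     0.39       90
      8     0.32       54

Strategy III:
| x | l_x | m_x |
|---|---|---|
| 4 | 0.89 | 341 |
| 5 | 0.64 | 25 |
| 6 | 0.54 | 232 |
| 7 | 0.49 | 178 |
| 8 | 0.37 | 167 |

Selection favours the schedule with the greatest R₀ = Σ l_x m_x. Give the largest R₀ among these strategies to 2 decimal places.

593.78

Strategy I: R₀ = 0.74×161 + 0.65×372 + 0.47×12 + 0.40×367 + 0.32×129 = 554.6600
Strategy II: R₀ = 0.71×0 + 0.51×0 + 0.46×348 + 0.39×90 + 0.32×54 = 212.4600
Strategy III: R₀ = 0.89×341 + 0.64×25 + 0.54×232 + 0.49×178 + 0.37×167 = 593.7800
Highest R₀: strategy III with 593.7800.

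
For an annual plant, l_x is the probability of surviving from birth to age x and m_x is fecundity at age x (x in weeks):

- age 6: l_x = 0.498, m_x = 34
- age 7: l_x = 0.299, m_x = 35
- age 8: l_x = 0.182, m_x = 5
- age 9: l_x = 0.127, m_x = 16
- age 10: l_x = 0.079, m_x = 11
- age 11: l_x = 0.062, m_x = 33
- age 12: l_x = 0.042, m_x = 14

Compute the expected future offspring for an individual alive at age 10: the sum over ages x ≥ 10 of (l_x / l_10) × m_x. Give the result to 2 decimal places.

44.34

l_10 = 0.079. Conditional survival from age 10 to x is l_x / l_10.
  x=10: (0.079/0.079) × 11 = 11.0000
  x=11: (0.062/0.079) × 33 = 25.8987
  x=12: (0.042/0.079) × 14 = 7.4430
Sum = 11.0000 + 25.8987 + 7.4430 = 44.3418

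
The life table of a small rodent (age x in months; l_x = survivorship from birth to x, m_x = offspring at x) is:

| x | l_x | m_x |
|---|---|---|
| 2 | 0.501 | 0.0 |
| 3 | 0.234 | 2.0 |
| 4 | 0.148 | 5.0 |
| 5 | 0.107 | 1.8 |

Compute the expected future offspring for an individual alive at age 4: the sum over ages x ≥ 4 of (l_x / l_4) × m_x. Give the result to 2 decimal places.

l_4 = 0.148. Conditional survival from age 4 to x is l_x / l_4.
  x=4: (0.148/0.148) × 5.0 = 5.0000
  x=5: (0.107/0.148) × 1.8 = 1.3014
Sum = 5.0000 + 1.3014 = 6.3014

6.30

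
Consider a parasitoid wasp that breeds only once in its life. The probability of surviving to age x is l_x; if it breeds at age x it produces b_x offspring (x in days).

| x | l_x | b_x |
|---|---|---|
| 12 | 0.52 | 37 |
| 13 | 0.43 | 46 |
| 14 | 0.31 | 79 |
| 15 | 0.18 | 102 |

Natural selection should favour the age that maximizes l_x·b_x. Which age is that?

14

Expected offspring if breeding at age x = l_x × b_x:
  age 12: 0.52 × 37 = 19.240
  age 13: 0.43 × 46 = 19.780
  age 14: 0.31 × 79 = 24.490
  age 15: 0.18 × 102 = 18.360
Maximum at age 14 (24.490).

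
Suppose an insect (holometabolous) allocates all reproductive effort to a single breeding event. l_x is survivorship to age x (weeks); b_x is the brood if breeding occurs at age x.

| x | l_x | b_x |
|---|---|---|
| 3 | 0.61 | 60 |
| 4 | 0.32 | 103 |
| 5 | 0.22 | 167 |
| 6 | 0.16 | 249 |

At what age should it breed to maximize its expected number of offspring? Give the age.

6

Expected offspring if breeding at age x = l_x × b_x:
  age 3: 0.61 × 60 = 36.600
  age 4: 0.32 × 103 = 32.960
  age 5: 0.22 × 167 = 36.740
  age 6: 0.16 × 249 = 39.840
Maximum at age 6 (39.840).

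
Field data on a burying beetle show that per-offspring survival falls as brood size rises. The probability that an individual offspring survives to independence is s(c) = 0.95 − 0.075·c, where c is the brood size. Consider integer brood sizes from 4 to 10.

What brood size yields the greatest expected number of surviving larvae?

6

Expected surviving larvae = c × s(c):
  c=4: 4 × 0.650 = 2.600
  c=5: 5 × 0.575 = 2.875
  c=6: 6 × 0.500 = 3.000
  c=7: 7 × 0.425 = 2.975
  c=8: 8 × 0.350 = 2.800
  c=9: 9 × 0.275 = 2.475
  c=10: 10 × 0.200 = 2.000
Maximum at c = 6 (3.000 surviving larvae).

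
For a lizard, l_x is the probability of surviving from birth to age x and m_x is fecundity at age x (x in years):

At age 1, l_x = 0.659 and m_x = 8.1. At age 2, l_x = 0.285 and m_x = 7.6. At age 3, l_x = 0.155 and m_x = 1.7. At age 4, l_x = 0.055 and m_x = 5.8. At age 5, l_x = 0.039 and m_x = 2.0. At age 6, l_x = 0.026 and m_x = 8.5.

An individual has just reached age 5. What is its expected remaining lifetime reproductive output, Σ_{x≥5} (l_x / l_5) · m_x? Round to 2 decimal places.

l_5 = 0.039. Conditional survival from age 5 to x is l_x / l_5.
  x=5: (0.039/0.039) × 2.0 = 2.0000
  x=6: (0.026/0.039) × 8.5 = 5.6667
Sum = 2.0000 + 5.6667 = 7.6667

7.67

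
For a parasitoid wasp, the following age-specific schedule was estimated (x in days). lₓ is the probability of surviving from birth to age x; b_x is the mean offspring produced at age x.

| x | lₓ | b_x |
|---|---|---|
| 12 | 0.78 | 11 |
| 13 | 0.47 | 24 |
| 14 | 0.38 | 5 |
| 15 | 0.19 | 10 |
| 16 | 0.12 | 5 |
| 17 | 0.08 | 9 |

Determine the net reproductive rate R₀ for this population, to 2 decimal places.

R₀ = Σ lₓ b_x:
  age 12: 0.78 × 11 = 8.5800
  age 13: 0.47 × 24 = 11.2800
  age 14: 0.38 × 5 = 1.9000
  age 15: 0.19 × 10 = 1.9000
  age 16: 0.12 × 5 = 0.6000
  age 17: 0.08 × 9 = 0.7200
R₀ = 8.5800 + 11.2800 + 1.9000 + 1.9000 + 0.6000 + 0.7200 = 24.9800

24.98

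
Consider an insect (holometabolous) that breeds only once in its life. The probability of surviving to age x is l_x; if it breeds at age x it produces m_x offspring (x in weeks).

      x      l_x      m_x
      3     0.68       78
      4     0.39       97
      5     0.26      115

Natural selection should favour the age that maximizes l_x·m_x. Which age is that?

Expected offspring if breeding at age x = l_x × m_x:
  age 3: 0.68 × 78 = 53.040
  age 4: 0.39 × 97 = 37.830
  age 5: 0.26 × 115 = 29.900
Maximum at age 3 (53.040).

3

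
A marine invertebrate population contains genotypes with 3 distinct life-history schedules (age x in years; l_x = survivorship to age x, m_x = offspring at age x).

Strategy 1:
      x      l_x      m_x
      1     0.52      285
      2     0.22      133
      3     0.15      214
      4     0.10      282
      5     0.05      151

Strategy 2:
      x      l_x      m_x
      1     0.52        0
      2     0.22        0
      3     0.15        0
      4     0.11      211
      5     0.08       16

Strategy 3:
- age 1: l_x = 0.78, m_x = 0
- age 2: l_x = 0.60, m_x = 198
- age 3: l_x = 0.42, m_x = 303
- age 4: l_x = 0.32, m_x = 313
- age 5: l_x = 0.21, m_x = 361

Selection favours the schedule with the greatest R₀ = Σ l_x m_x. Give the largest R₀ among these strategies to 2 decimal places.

Strategy 1: R₀ = 0.52×285 + 0.22×133 + 0.15×214 + 0.10×282 + 0.05×151 = 245.3100
Strategy 2: R₀ = 0.52×0 + 0.22×0 + 0.15×0 + 0.11×211 + 0.08×16 = 24.4900
Strategy 3: R₀ = 0.78×0 + 0.60×198 + 0.42×303 + 0.32×313 + 0.21×361 = 422.0300
Highest R₀: strategy 3 with 422.0300.

422.03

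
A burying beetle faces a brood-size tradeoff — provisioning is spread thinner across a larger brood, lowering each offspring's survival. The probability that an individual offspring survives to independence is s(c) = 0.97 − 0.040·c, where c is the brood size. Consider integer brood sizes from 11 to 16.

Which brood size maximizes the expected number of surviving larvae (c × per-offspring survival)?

Expected surviving larvae = c × s(c):
  c=11: 11 × 0.530 = 5.830
  c=12: 12 × 0.490 = 5.880
  c=13: 13 × 0.450 = 5.850
  c=14: 14 × 0.410 = 5.740
  c=15: 15 × 0.370 = 5.550
  c=16: 16 × 0.330 = 5.280
Maximum at c = 12 (5.880 surviving larvae).

12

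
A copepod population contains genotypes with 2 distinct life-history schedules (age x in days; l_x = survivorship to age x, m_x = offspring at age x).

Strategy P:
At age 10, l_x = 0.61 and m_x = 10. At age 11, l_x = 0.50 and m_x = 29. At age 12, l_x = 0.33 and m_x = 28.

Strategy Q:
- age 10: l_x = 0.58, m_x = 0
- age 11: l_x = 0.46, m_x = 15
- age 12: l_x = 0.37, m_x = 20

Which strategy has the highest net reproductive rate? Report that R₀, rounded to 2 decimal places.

29.84

Strategy P: R₀ = 0.61×10 + 0.50×29 + 0.33×28 = 29.8400
Strategy Q: R₀ = 0.58×0 + 0.46×15 + 0.37×20 = 14.3000
Highest R₀: strategy P with 29.8400.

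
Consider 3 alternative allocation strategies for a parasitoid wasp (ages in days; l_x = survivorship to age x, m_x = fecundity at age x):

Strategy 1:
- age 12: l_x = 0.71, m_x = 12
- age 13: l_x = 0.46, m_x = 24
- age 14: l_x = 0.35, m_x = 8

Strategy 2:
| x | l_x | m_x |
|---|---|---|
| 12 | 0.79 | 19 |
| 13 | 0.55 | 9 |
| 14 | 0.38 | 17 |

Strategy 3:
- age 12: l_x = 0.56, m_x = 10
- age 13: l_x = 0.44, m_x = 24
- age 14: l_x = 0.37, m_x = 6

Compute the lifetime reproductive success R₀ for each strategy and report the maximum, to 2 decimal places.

26.42

Strategy 1: R₀ = 0.71×12 + 0.46×24 + 0.35×8 = 22.3600
Strategy 2: R₀ = 0.79×19 + 0.55×9 + 0.38×17 = 26.4200
Strategy 3: R₀ = 0.56×10 + 0.44×24 + 0.37×6 = 18.3800
Highest R₀: strategy 2 with 26.4200.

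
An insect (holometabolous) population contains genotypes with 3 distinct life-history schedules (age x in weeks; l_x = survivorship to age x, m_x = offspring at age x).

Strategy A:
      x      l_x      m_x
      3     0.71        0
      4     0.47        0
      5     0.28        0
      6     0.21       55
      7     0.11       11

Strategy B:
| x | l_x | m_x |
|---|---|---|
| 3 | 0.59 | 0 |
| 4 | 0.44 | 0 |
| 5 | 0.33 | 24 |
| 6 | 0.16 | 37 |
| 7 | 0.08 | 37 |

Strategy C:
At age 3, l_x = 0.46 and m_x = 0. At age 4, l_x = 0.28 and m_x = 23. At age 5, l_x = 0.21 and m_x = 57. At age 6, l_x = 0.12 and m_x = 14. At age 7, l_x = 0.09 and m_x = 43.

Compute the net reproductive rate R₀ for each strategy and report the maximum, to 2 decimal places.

23.96

Strategy A: R₀ = 0.71×0 + 0.47×0 + 0.28×0 + 0.21×55 + 0.11×11 = 12.7600
Strategy B: R₀ = 0.59×0 + 0.44×0 + 0.33×24 + 0.16×37 + 0.08×37 = 16.8000
Strategy C: R₀ = 0.46×0 + 0.28×23 + 0.21×57 + 0.12×14 + 0.09×43 = 23.9600
Highest R₀: strategy C with 23.9600.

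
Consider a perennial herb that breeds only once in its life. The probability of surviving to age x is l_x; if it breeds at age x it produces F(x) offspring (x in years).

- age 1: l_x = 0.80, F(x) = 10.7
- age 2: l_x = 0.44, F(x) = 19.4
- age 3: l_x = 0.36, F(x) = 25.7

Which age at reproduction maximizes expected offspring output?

Expected offspring if breeding at age x = l_x × F(x):
  age 1: 0.80 × 10.7 = 8.560
  age 2: 0.44 × 19.4 = 8.536
  age 3: 0.36 × 25.7 = 9.252
Maximum at age 3 (9.252).

3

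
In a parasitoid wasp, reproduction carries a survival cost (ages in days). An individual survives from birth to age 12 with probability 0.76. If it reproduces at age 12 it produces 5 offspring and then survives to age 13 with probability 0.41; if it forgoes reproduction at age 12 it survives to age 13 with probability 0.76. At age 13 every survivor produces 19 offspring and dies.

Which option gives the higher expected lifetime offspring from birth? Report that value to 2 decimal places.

10.97

breed at age 12: R₀ = 0.76 × (5 + 0.41 × 19) = 0.76 × 12.7900 = 9.7204
delay to age 13: R₀ = 0.76 × (0.76 × 19) = 0.76 × 14.4400 = 10.9744
Higher: delay to age 13 (10.9744).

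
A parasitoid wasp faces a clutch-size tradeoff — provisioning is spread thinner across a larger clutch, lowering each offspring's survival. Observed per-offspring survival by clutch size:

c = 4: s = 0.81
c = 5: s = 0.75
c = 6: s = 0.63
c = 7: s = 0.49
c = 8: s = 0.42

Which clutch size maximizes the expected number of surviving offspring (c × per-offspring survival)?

6

Expected surviving offspring = c × s(c):
  c=4: 4 × 0.81 = 3.240
  c=5: 5 × 0.75 = 3.750
  c=6: 6 × 0.63 = 3.780
  c=7: 7 × 0.49 = 3.430
  c=8: 8 × 0.42 = 3.360
Maximum at c = 6 (3.780 surviving offspring).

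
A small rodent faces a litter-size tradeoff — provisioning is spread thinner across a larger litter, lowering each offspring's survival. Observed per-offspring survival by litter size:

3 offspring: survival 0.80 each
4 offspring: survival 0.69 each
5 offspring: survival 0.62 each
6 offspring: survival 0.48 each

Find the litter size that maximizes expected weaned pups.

Expected weaned pups = c × s(c):
  c=3: 3 × 0.80 = 2.400
  c=4: 4 × 0.69 = 2.760
  c=5: 5 × 0.62 = 3.100
  c=6: 6 × 0.48 = 2.880
Maximum at c = 5 (3.100 weaned pups).

5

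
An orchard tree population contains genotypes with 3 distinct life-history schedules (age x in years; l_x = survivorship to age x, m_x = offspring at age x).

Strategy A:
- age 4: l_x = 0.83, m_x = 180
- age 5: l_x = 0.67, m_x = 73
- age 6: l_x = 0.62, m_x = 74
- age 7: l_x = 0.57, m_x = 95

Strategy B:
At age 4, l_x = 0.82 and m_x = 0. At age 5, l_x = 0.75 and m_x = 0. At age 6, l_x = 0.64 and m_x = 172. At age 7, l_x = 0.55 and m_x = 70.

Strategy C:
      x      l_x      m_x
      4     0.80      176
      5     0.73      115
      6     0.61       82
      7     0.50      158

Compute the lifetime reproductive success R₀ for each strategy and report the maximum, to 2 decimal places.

353.77

Strategy A: R₀ = 0.83×180 + 0.67×73 + 0.62×74 + 0.57×95 = 298.3400
Strategy B: R₀ = 0.82×0 + 0.75×0 + 0.64×172 + 0.55×70 = 148.5800
Strategy C: R₀ = 0.80×176 + 0.73×115 + 0.61×82 + 0.50×158 = 353.7700
Highest R₀: strategy C with 353.7700.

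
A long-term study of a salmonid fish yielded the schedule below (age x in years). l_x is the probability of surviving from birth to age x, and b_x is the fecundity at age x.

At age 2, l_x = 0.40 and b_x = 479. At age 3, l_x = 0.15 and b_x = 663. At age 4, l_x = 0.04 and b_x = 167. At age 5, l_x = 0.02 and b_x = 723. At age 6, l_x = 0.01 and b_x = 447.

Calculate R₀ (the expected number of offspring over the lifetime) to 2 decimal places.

R₀ = Σ l_x b_x:
  age 2: 0.40 × 479 = 191.6000
  age 3: 0.15 × 663 = 99.4500
  age 4: 0.04 × 167 = 6.6800
  age 5: 0.02 × 723 = 14.4600
  age 6: 0.01 × 447 = 4.4700
R₀ = 191.6000 + 99.4500 + 6.6800 + 14.4600 + 4.4700 = 316.6600

316.66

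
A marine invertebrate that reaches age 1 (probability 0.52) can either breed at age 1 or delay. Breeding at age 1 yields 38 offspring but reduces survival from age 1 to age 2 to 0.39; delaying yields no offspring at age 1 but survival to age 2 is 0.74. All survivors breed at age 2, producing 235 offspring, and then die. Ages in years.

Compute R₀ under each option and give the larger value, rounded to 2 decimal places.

breed at age 1: R₀ = 0.52 × (38 + 0.39 × 235) = 0.52 × 129.6500 = 67.4180
delay to age 2: R₀ = 0.52 × (0.74 × 235) = 0.52 × 173.9000 = 90.4280
Higher: delay to age 2 (90.4280).

90.43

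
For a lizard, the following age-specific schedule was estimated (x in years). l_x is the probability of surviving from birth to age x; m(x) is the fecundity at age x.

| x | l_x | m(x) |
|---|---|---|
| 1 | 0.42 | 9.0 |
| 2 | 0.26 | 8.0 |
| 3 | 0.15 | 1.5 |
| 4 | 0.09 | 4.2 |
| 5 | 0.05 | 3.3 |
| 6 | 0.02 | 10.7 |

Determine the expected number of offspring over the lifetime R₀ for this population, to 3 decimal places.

R₀ = Σ l_x m(x):
  age 1: 0.42 × 9.0 = 3.7800
  age 2: 0.26 × 8.0 = 2.0800
  age 3: 0.15 × 1.5 = 0.2250
  age 4: 0.09 × 4.2 = 0.3780
  age 5: 0.05 × 3.3 = 0.1650
  age 6: 0.02 × 10.7 = 0.2140
R₀ = 3.7800 + 2.0800 + 0.2250 + 0.3780 + 0.1650 + 0.2140 = 6.8420

6.842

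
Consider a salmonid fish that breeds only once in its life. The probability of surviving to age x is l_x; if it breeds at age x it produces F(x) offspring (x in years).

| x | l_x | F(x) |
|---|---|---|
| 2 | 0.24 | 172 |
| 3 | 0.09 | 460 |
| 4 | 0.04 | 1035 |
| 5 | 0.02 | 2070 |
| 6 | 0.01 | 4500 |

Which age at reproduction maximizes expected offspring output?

Expected offspring if breeding at age x = l_x × F(x):
  age 2: 0.24 × 172 = 41.280
  age 3: 0.09 × 460 = 41.400
  age 4: 0.04 × 1035 = 41.400
  age 5: 0.02 × 2070 = 41.400
  age 6: 0.01 × 4500 = 45.000
Maximum at age 6 (45.000).

6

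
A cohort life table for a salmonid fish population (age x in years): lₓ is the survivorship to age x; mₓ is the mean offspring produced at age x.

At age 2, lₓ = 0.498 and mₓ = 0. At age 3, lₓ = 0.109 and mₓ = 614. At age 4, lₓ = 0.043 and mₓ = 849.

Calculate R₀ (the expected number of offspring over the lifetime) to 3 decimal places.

103.433

R₀ = Σ lₓ mₓ:
  age 2: 0.498 × 0 = 0.0000
  age 3: 0.109 × 614 = 66.9260
  age 4: 0.043 × 849 = 36.5070
R₀ = 0.0000 + 66.9260 + 36.5070 = 103.4330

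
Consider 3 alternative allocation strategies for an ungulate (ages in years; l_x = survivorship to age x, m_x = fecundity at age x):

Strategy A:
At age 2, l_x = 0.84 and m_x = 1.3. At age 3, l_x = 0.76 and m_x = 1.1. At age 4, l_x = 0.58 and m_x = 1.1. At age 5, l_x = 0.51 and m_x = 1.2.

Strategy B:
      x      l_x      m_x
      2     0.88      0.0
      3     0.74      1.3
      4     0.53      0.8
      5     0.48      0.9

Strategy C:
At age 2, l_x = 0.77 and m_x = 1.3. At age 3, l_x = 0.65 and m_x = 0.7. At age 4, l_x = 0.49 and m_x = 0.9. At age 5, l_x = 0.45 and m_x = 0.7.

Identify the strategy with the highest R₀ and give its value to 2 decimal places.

Strategy A: R₀ = 0.84×1.3 + 0.76×1.1 + 0.58×1.1 + 0.51×1.2 = 3.1780
Strategy B: R₀ = 0.88×0.0 + 0.74×1.3 + 0.53×0.8 + 0.48×0.9 = 1.8180
Strategy C: R₀ = 0.77×1.3 + 0.65×0.7 + 0.49×0.9 + 0.45×0.7 = 2.2120
Highest R₀: strategy A with 3.1780.

3.18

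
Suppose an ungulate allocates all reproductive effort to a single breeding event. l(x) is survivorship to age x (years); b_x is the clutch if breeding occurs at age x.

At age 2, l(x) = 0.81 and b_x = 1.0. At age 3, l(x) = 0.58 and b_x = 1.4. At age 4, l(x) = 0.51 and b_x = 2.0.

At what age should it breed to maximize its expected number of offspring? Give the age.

Expected offspring if breeding at age x = l(x) × b_x:
  age 2: 0.81 × 1.0 = 0.810
  age 3: 0.58 × 1.4 = 0.812
  age 4: 0.51 × 2.0 = 1.020
Maximum at age 4 (1.020).

4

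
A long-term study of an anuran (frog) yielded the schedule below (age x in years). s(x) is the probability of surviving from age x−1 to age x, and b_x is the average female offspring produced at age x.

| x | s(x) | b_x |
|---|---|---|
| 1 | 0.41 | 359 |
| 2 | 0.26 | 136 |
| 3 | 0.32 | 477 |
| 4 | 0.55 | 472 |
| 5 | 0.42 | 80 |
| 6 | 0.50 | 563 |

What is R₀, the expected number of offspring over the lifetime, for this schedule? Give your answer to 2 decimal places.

Survivorship from birth: l_x = s_1·s_2·…·s_x.
  l_1 = 0.41000
  l_2 = 0.10660
  l_3 = 0.03411
  l_4 = 0.01876
  l_5 = 0.00788
  l_6 = 0.00394
R₀ = Σ l_x b_x:
  age 1: 0.41000 × 359 = 147.1900
  age 2: 0.10660 × 136 = 14.4976
  age 3: 0.03411 × 477 = 16.2705
  age 4: 0.01876 × 472 = 8.8547
  age 5: 0.00788 × 80 = 0.6304
  age 6: 0.00394 × 563 = 2.2182
R₀ = 147.1900 + 14.4976 + 16.2705 + 8.8547 + 0.6304 + 2.2182 = 189.6614

189.66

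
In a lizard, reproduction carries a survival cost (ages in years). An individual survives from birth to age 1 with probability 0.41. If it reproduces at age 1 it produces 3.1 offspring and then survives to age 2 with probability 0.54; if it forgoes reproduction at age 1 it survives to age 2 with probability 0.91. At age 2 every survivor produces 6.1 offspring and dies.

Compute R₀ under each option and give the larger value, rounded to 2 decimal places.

2.62

breed at age 1: R₀ = 0.41 × (3.1 + 0.54 × 6.1) = 0.41 × 6.3940 = 2.6215
delay to age 2: R₀ = 0.41 × (0.91 × 6.1) = 0.41 × 5.5510 = 2.2759
Higher: breed at age 1 (2.6215).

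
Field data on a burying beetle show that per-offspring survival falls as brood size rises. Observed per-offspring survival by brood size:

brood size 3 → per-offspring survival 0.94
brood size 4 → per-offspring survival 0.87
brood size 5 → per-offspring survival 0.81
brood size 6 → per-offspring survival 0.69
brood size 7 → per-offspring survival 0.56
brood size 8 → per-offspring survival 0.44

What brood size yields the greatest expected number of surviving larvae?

6

Expected surviving larvae = c × s(c):
  c=3: 3 × 0.94 = 2.820
  c=4: 4 × 0.87 = 3.480
  c=5: 5 × 0.81 = 4.050
  c=6: 6 × 0.69 = 4.140
  c=7: 7 × 0.56 = 3.920
  c=8: 8 × 0.44 = 3.520
Maximum at c = 6 (4.140 surviving larvae).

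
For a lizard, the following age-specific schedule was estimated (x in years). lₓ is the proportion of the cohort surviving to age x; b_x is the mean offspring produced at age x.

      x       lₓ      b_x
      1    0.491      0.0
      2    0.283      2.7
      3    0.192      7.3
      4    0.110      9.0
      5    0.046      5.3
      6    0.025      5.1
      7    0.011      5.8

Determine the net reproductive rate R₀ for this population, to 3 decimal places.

3.591

R₀ = Σ lₓ b_x:
  age 1: 0.491 × 0.0 = 0.0000
  age 2: 0.283 × 2.7 = 0.7641
  age 3: 0.192 × 7.3 = 1.4016
  age 4: 0.110 × 9.0 = 0.9900
  age 5: 0.046 × 5.3 = 0.2438
  age 6: 0.025 × 5.1 = 0.1275
  age 7: 0.011 × 5.8 = 0.0638
R₀ = 0.0000 + 0.7641 + 1.4016 + 0.9900 + 0.2438 + 0.1275 + 0.0638 = 3.5908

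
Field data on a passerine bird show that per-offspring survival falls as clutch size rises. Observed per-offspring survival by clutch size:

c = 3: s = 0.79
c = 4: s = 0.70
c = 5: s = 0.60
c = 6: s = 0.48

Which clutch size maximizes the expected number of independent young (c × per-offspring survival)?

5

Expected independent young = c × s(c):
  c=3: 3 × 0.79 = 2.370
  c=4: 4 × 0.70 = 2.800
  c=5: 5 × 0.60 = 3.000
  c=6: 6 × 0.48 = 2.880
Maximum at c = 5 (3.000 independent young).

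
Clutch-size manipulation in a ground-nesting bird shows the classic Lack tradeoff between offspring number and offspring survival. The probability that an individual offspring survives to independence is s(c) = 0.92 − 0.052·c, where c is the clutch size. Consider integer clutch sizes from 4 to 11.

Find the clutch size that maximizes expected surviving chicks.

9

Expected surviving chicks = c × s(c):
  c=4: 4 × 0.712 = 2.848
  c=5: 5 × 0.660 = 3.300
  c=6: 6 × 0.608 = 3.648
  c=7: 7 × 0.556 = 3.892
  c=8: 8 × 0.504 = 4.032
  c=9: 9 × 0.452 = 4.068
  c=10: 10 × 0.400 = 4.000
  c=11: 11 × 0.348 = 3.828
Maximum at c = 9 (4.068 surviving chicks).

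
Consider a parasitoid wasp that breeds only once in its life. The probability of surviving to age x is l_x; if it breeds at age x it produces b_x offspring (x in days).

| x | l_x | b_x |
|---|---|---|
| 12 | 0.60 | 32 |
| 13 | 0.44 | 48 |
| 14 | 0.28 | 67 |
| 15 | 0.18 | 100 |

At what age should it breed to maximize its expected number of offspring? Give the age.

13

Expected offspring if breeding at age x = l_x × b_x:
  age 12: 0.60 × 32 = 19.200
  age 13: 0.44 × 48 = 21.120
  age 14: 0.28 × 67 = 18.760
  age 15: 0.18 × 100 = 18.000
Maximum at age 13 (21.120).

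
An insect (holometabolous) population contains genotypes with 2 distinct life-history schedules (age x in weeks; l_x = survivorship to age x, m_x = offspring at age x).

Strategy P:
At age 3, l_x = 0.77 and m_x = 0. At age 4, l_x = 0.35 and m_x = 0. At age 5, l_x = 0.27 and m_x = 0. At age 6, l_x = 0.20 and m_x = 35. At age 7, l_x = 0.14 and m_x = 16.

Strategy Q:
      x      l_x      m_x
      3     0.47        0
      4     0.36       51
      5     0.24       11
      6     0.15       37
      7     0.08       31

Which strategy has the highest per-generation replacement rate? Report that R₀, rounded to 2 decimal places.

29.03

Strategy P: R₀ = 0.77×0 + 0.35×0 + 0.27×0 + 0.20×35 + 0.14×16 = 9.2400
Strategy Q: R₀ = 0.47×0 + 0.36×51 + 0.24×11 + 0.15×37 + 0.08×31 = 29.0300
Highest R₀: strategy Q with 29.0300.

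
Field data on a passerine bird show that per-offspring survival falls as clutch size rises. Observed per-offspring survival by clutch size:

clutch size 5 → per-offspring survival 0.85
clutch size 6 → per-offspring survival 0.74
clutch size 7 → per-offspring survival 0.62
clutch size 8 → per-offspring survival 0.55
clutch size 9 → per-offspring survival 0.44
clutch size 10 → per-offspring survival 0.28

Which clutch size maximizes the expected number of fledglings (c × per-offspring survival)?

Expected fledglings = c × s(c):
  c=5: 5 × 0.85 = 4.250
  c=6: 6 × 0.74 = 4.440
  c=7: 7 × 0.62 = 4.340
  c=8: 8 × 0.55 = 4.400
  c=9: 9 × 0.44 = 3.960
  c=10: 10 × 0.28 = 2.800
Maximum at c = 6 (4.440 fledglings).

6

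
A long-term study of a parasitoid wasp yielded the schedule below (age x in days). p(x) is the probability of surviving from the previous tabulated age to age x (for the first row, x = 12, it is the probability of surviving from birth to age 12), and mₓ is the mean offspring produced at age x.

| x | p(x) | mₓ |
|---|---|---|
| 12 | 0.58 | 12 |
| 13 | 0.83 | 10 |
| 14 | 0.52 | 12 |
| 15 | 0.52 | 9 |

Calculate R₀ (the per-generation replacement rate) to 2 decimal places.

Survivorship from birth: l_x = p_12·p_13·…·p_x.
  l_12 = 0.58000
  l_13 = 0.48140
  l_14 = 0.25033
  l_15 = 0.13017
R₀ = Σ l_x mₓ:
  age 12: 0.58000 × 12 = 6.9600
  age 13: 0.48140 × 10 = 4.8140
  age 14: 0.25033 × 12 = 3.0040
  age 15: 0.13017 × 9 = 1.1715
R₀ = 6.9600 + 4.8140 + 3.0040 + 1.1715 = 15.9495

15.95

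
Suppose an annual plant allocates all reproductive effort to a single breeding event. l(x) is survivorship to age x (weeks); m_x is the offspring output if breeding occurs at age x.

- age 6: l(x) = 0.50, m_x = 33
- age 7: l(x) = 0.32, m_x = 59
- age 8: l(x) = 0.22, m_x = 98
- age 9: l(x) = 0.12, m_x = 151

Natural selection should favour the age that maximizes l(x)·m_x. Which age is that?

8

Expected offspring if breeding at age x = l(x) × m_x:
  age 6: 0.50 × 33 = 16.500
  age 7: 0.32 × 59 = 18.880
  age 8: 0.22 × 98 = 21.560
  age 9: 0.12 × 151 = 18.120
Maximum at age 8 (21.560).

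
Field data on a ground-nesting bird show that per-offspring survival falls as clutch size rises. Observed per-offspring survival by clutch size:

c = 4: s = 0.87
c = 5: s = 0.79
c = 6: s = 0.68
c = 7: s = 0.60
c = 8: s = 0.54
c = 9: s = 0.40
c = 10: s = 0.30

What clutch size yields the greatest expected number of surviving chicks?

8

Expected surviving chicks = c × s(c):
  c=4: 4 × 0.87 = 3.480
  c=5: 5 × 0.79 = 3.950
  c=6: 6 × 0.68 = 4.080
  c=7: 7 × 0.60 = 4.200
  c=8: 8 × 0.54 = 4.320
  c=9: 9 × 0.40 = 3.600
  c=10: 10 × 0.30 = 3.000
Maximum at c = 8 (4.320 surviving chicks).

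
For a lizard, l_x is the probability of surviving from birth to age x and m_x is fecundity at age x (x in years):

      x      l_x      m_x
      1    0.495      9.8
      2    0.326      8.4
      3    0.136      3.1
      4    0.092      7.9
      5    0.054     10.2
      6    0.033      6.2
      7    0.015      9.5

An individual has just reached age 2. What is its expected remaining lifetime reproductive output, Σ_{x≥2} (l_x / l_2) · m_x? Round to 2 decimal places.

14.68

l_2 = 0.326. Conditional survival from age 2 to x is l_x / l_2.
  x=2: (0.326/0.326) × 8.4 = 8.4000
  x=3: (0.136/0.326) × 3.1 = 1.2933
  x=4: (0.092/0.326) × 7.9 = 2.2294
  x=5: (0.054/0.326) × 10.2 = 1.6896
  x=6: (0.033/0.326) × 6.2 = 0.6276
  x=7: (0.015/0.326) × 9.5 = 0.4371
Sum = 8.4000 + 1.2933 + 2.2294 + 1.6896 + 0.6276 + 0.4371 = 14.6770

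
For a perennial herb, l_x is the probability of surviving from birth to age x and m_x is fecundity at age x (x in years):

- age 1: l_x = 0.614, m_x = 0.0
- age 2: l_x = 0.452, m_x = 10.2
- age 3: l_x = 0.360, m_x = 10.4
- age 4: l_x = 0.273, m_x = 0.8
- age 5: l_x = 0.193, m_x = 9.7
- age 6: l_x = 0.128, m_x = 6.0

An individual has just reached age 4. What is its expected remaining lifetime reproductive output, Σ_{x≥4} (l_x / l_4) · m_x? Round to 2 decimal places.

10.47

l_4 = 0.273. Conditional survival from age 4 to x is l_x / l_4.
  x=4: (0.273/0.273) × 0.8 = 0.8000
  x=5: (0.193/0.273) × 9.7 = 6.8575
  x=6: (0.128/0.273) × 6.0 = 2.8132
Sum = 0.8000 + 6.8575 + 2.8132 = 10.4707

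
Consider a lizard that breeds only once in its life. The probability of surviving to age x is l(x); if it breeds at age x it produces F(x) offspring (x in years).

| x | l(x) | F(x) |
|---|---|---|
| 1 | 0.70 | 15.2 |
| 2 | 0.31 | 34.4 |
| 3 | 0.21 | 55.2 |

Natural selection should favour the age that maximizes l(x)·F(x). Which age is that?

3

Expected offspring if breeding at age x = l(x) × F(x):
  age 1: 0.70 × 15.2 = 10.640
  age 2: 0.31 × 34.4 = 10.664
  age 3: 0.21 × 55.2 = 11.592
Maximum at age 3 (11.592).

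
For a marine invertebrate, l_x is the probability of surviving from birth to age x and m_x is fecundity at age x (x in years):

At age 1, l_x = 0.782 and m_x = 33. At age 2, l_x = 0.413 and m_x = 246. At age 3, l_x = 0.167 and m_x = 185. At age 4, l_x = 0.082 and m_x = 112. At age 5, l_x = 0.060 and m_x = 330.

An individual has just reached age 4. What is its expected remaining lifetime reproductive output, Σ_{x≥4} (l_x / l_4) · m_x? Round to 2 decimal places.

353.46

l_4 = 0.082. Conditional survival from age 4 to x is l_x / l_4.
  x=4: (0.082/0.082) × 112 = 112.0000
  x=5: (0.060/0.082) × 330 = 241.4634
Sum = 112.0000 + 241.4634 = 353.4634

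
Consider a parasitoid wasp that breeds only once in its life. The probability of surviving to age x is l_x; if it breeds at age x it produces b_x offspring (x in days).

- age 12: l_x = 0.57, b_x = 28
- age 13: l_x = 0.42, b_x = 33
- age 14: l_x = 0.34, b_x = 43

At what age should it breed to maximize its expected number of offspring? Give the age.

12

Expected offspring if breeding at age x = l_x × b_x:
  age 12: 0.57 × 28 = 15.960
  age 13: 0.42 × 33 = 13.860
  age 14: 0.34 × 43 = 14.620
Maximum at age 12 (15.960).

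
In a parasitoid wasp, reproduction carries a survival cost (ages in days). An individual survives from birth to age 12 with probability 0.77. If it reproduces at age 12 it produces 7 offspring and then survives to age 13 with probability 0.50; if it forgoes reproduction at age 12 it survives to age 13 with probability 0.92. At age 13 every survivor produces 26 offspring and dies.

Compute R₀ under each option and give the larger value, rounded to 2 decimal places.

18.42

breed at age 12: R₀ = 0.77 × (7 + 0.50 × 26) = 0.77 × 20.0000 = 15.4000
delay to age 13: R₀ = 0.77 × (0.92 × 26) = 0.77 × 23.9200 = 18.4184
Higher: delay to age 13 (18.4184).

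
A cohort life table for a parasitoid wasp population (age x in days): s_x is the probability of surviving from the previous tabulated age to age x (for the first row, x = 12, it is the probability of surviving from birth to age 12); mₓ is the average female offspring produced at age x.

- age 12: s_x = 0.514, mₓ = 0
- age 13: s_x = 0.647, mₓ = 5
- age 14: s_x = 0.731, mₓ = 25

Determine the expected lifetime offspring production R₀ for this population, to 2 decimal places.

Survivorship from birth: l_x = s_12·s_13·…·s_x.
  l_12 = 0.51400
  l_13 = 0.33256
  l_14 = 0.24310
R₀ = Σ l_x mₓ:
  age 12: 0.51400 × 0 = 0.0000
  age 13: 0.33256 × 5 = 1.6628
  age 14: 0.24310 × 25 = 6.0775
R₀ = 0.0000 + 1.6628 + 6.0775 = 7.7403

7.74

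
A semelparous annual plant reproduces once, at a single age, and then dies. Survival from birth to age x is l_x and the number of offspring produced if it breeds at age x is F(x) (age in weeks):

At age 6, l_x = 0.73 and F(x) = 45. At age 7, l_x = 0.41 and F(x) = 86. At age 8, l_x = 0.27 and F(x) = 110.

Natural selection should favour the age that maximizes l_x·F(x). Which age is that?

7

Expected offspring if breeding at age x = l_x × F(x):
  age 6: 0.73 × 45 = 32.850
  age 7: 0.41 × 86 = 35.260
  age 8: 0.27 × 110 = 29.700
Maximum at age 7 (35.260).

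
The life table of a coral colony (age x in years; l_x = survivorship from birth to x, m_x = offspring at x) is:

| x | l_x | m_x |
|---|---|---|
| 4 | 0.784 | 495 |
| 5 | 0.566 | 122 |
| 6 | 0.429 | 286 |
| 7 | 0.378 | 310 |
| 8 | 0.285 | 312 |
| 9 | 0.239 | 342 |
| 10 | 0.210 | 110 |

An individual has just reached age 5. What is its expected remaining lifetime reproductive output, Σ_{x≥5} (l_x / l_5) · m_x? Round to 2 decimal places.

888.13

l_5 = 0.566. Conditional survival from age 5 to x is l_x / l_5.
  x=5: (0.566/0.566) × 122 = 122.0000
  x=6: (0.429/0.566) × 286 = 216.7739
  x=7: (0.378/0.566) × 310 = 207.0318
  x=8: (0.285/0.566) × 312 = 157.1025
  x=9: (0.239/0.566) × 342 = 144.4134
  x=10: (0.210/0.566) × 110 = 40.8127
Sum = 122.0000 + 216.7739 + 207.0318 + 157.1025 + 144.4134 + 40.8127 = 888.1343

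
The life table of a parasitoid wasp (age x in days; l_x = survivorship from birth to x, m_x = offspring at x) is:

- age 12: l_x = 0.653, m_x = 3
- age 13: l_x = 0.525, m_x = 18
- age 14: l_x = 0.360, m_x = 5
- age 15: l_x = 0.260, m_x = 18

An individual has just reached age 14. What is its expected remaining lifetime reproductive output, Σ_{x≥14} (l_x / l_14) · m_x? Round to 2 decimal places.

l_14 = 0.360. Conditional survival from age 14 to x is l_x / l_14.
  x=14: (0.360/0.360) × 5 = 5.0000
  x=15: (0.260/0.360) × 18 = 13.0000
Sum = 5.0000 + 13.0000 = 18.0000

18.00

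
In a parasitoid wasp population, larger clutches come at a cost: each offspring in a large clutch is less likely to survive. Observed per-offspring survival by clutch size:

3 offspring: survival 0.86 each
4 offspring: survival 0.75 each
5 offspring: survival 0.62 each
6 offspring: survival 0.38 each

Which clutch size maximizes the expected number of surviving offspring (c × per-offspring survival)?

Expected surviving offspring = c × s(c):
  c=3: 3 × 0.86 = 2.580
  c=4: 4 × 0.75 = 3.000
  c=5: 5 × 0.62 = 3.100
  c=6: 6 × 0.38 = 2.280
Maximum at c = 5 (3.100 surviving offspring).

5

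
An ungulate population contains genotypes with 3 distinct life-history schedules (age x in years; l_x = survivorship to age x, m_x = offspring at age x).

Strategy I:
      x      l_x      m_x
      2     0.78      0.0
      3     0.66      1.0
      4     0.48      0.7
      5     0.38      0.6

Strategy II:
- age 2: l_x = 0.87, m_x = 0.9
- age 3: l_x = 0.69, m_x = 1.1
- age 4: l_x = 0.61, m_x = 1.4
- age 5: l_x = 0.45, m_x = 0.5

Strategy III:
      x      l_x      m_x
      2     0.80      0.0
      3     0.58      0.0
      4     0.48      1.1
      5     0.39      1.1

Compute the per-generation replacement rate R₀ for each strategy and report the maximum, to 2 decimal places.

2.62

Strategy I: R₀ = 0.78×0.0 + 0.66×1.0 + 0.48×0.7 + 0.38×0.6 = 1.2240
Strategy II: R₀ = 0.87×0.9 + 0.69×1.1 + 0.61×1.4 + 0.45×0.5 = 2.6210
Strategy III: R₀ = 0.80×0.0 + 0.58×0.0 + 0.48×1.1 + 0.39×1.1 = 0.9570
Highest R₀: strategy II with 2.6210.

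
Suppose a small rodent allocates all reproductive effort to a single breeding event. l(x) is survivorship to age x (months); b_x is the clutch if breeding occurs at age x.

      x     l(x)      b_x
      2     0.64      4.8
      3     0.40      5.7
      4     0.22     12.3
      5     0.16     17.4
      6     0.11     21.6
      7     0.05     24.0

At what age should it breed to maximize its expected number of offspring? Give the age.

2

Expected offspring if breeding at age x = l(x) × b_x:
  age 2: 0.64 × 4.8 = 3.072
  age 3: 0.40 × 5.7 = 2.280
  age 4: 0.22 × 12.3 = 2.706
  age 5: 0.16 × 17.4 = 2.784
  age 6: 0.11 × 21.6 = 2.376
  age 7: 0.05 × 24.0 = 1.200
Maximum at age 2 (3.072).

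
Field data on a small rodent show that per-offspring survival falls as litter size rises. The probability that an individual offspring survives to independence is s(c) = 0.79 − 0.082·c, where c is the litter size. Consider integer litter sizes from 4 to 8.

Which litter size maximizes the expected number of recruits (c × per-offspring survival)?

Expected recruits = c × s(c):
  c=4: 4 × 0.462 = 1.848
  c=5: 5 × 0.380 = 1.900
  c=6: 6 × 0.298 = 1.788
  c=7: 7 × 0.216 = 1.512
  c=8: 8 × 0.134 = 1.072
Maximum at c = 5 (1.900 recruits).

5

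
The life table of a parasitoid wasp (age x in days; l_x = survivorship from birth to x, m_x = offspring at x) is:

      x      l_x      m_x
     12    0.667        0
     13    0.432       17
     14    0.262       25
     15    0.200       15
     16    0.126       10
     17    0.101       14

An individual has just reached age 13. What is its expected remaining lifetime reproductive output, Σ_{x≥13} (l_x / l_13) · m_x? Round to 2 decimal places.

45.30

l_13 = 0.432. Conditional survival from age 13 to x is l_x / l_13.
  x=13: (0.432/0.432) × 17 = 17.0000
  x=14: (0.262/0.432) × 25 = 15.1620
  x=15: (0.200/0.432) × 15 = 6.9444
  x=16: (0.126/0.432) × 10 = 2.9167
  x=17: (0.101/0.432) × 14 = 3.2731
Sum = 17.0000 + 15.1620 + 6.9444 + 2.9167 + 3.2731 = 45.2963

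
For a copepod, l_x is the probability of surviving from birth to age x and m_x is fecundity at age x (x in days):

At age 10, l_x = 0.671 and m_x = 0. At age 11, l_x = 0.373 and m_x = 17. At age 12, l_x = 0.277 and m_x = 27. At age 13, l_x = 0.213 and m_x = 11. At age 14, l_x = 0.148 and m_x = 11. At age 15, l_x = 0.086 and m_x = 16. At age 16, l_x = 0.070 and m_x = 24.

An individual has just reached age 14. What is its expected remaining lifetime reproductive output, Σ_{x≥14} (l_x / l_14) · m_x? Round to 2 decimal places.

l_14 = 0.148. Conditional survival from age 14 to x is l_x / l_14.
  x=14: (0.148/0.148) × 11 = 11.0000
  x=15: (0.086/0.148) × 16 = 9.2973
  x=16: (0.070/0.148) × 24 = 11.3514
Sum = 11.0000 + 9.2973 + 11.3514 = 31.6486

31.65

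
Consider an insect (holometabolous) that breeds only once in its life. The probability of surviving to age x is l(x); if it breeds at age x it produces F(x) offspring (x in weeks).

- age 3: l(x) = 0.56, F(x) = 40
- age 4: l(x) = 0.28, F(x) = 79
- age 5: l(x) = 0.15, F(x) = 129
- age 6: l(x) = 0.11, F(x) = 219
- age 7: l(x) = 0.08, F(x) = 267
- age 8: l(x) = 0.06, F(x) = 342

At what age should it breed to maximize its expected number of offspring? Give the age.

6

Expected offspring if breeding at age x = l(x) × F(x):
  age 3: 0.56 × 40 = 22.400
  age 4: 0.28 × 79 = 22.120
  age 5: 0.15 × 129 = 19.350
  age 6: 0.11 × 219 = 24.090
  age 7: 0.08 × 267 = 21.360
  age 8: 0.06 × 342 = 20.520
Maximum at age 6 (24.090).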